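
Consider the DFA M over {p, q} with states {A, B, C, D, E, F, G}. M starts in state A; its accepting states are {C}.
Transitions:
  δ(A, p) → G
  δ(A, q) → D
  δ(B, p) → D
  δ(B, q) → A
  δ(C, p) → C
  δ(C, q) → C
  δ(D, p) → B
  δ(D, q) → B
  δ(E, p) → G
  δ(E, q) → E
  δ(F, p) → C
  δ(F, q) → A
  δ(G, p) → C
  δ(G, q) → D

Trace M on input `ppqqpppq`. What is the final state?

C

A --p--> G
G --p--> C
C --q--> C
C --q--> C
C --p--> C
C --p--> C
C --p--> C
C --q--> C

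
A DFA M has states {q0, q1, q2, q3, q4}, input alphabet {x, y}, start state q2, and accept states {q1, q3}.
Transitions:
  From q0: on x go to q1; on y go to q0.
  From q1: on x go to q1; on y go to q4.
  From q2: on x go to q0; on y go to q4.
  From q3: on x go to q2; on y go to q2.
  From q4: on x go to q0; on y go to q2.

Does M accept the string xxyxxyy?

q2 --x--> q0
q0 --x--> q1
q1 --y--> q4
q4 --x--> q0
q0 --x--> q1
q1 --y--> q4
q4 --y--> q2
End in state q2, which is not an accepting state.

rejected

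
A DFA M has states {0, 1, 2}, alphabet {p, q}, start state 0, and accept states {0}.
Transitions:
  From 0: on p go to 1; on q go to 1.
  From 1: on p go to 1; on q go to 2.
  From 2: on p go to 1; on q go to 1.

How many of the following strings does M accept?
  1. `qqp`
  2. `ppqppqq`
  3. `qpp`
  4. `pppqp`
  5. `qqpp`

`qqp`: rejected
`ppqppqq`: rejected
`qpp`: rejected
`pppqp`: rejected
`qqpp`: rejected

0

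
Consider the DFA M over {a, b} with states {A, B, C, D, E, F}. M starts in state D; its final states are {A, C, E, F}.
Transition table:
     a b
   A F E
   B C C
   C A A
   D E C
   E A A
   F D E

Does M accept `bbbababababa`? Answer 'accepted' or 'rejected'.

D --b--> C
C --b--> A
A --b--> E
E --a--> A
A --b--> E
E --a--> A
A --b--> E
E --a--> A
A --b--> E
E --a--> A
A --b--> E
E --a--> A
End in state A, which is an accepting state.

accepted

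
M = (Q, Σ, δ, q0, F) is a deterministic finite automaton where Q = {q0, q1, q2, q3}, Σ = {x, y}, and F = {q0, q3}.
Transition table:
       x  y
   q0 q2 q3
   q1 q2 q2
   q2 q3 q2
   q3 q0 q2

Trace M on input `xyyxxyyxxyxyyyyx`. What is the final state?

q3

q0 --x--> q2
q2 --y--> q2
q2 --y--> q2
q2 --x--> q3
q3 --x--> q0
q0 --y--> q3
q3 --y--> q2
q2 --x--> q3
q3 --x--> q0
q0 --y--> q3
q3 --x--> q0
q0 --y--> q3
q3 --y--> q2
q2 --y--> q2
q2 --y--> q2
q2 --x--> q3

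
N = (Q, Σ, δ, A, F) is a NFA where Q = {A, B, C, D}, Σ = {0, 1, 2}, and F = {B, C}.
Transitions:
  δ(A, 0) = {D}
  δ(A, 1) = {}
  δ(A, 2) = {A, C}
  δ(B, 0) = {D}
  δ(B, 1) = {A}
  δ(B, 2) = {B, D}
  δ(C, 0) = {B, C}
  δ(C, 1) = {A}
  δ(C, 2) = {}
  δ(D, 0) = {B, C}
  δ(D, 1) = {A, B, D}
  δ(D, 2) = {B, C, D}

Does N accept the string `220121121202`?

accepted

Start: {A}
read 2: {A, C}
read 2: {A, C}
read 0: {B, C, D}
read 1: {A, B, D}
read 2: {A, B, C, D}
read 1: {A, B, D}
read 1: {A, B, D}
read 2: {A, B, C, D}
read 1: {A, B, D}
read 2: {A, B, C, D}
read 0: {B, C, D}
read 2: {B, C, D}
Reachable ∩ accepting = {B, C} — nonempty.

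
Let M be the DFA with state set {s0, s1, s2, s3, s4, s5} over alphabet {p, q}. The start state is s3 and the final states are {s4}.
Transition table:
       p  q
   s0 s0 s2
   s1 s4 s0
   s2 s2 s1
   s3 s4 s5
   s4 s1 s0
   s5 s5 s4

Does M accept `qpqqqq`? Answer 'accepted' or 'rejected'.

s3 --q--> s5
s5 --p--> s5
s5 --q--> s4
s4 --q--> s0
s0 --q--> s2
s2 --q--> s1
End in state s1, which is not an accepting state.

rejected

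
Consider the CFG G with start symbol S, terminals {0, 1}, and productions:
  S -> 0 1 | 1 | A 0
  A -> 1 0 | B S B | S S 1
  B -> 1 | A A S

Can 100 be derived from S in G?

S ⇒ A0 ⇒ 100

yes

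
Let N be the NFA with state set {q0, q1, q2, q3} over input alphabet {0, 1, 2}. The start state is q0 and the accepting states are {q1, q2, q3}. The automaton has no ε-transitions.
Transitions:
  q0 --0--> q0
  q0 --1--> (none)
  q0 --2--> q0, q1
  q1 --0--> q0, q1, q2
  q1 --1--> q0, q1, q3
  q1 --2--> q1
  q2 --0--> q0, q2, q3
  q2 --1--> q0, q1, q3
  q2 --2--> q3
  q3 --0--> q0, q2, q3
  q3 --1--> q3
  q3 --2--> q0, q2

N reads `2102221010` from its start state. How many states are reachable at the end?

4

Start: {q0}
read 2: {q0, q1}
read 1: {q0, q1, q3}
read 0: {q0, q1, q2, q3}
read 2: {q0, q1, q2, q3}
read 2: {q0, q1, q2, q3}
read 2: {q0, q1, q2, q3}
read 1: {q0, q1, q3}
read 0: {q0, q1, q2, q3}
read 1: {q0, q1, q3}
read 0: {q0, q1, q2, q3}
Final reachable set {q0, q1, q2, q3} has 4 states.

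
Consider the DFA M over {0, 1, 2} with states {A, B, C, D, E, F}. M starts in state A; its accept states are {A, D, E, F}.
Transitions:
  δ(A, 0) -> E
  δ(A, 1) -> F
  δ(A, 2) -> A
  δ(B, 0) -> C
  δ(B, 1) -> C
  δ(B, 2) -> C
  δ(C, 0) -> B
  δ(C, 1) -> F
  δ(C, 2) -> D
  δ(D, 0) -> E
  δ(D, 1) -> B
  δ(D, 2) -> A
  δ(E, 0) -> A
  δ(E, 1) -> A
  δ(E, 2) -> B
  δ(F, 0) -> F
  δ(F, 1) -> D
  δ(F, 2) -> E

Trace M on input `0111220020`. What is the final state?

A --0--> E
E --1--> A
A --1--> F
F --1--> D
D --2--> A
A --2--> A
A --0--> E
E --0--> A
A --2--> A
A --0--> E

E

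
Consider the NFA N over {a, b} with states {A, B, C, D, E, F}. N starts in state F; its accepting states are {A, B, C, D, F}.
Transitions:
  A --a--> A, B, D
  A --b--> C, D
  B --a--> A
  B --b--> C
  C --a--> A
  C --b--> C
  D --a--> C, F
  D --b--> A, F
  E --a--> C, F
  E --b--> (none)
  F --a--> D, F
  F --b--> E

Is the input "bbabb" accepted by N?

Start: {F}
read b: {E}
read b: {}
The reachable set is empty and stays empty for the remaining 3 symbols.
Reachable ∩ accepting = {} — empty.

rejected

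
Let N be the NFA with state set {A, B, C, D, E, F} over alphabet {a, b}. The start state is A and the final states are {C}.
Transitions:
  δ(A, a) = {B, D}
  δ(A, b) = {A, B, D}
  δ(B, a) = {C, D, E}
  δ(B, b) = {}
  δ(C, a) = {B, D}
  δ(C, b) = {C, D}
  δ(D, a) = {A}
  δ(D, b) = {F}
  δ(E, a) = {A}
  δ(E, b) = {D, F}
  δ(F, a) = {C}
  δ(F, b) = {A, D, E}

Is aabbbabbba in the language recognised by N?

Start: {A}
read a: {B, D}
read a: {A, C, D, E}
read b: {A, B, C, D, F}
read b: {A, B, C, D, E, F}
read b: {A, B, C, D, E, F}
read a: {A, B, C, D, E}
read b: {A, B, C, D, F}
read b: {A, B, C, D, E, F}
read b: {A, B, C, D, E, F}
read a: {A, B, C, D, E}
Reachable ∩ accepting = {C} — nonempty.

accepted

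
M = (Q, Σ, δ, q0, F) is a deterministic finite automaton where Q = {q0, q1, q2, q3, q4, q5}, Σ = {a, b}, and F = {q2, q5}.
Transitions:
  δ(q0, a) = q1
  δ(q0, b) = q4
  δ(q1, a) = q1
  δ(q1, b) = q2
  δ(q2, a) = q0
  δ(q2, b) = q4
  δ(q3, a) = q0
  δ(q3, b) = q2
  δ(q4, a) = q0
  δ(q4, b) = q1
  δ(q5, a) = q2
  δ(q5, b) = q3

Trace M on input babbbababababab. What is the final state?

q4

q0 --b--> q4
q4 --a--> q0
q0 --b--> q4
q4 --b--> q1
q1 --b--> q2
q2 --a--> q0
q0 --b--> q4
q4 --a--> q0
q0 --b--> q4
q4 --a--> q0
q0 --b--> q4
q4 --a--> q0
q0 --b--> q4
q4 --a--> q0
q0 --b--> q4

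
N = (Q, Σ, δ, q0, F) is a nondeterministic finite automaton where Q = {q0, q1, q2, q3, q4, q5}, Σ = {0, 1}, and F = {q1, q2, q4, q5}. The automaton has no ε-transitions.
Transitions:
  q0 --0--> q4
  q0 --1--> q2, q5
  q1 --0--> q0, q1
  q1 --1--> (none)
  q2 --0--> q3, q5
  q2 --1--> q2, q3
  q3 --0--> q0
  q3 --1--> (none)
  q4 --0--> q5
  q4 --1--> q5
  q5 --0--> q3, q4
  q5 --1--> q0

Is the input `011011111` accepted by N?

accepted

Start: {q0}
read 0: {q4}
read 1: {q5}
read 1: {q0}
read 0: {q4}
read 1: {q5}
read 1: {q0}
read 1: {q2, q5}
read 1: {q0, q2, q3}
read 1: {q2, q3, q5}
Reachable ∩ accepting = {q2, q5} — nonempty.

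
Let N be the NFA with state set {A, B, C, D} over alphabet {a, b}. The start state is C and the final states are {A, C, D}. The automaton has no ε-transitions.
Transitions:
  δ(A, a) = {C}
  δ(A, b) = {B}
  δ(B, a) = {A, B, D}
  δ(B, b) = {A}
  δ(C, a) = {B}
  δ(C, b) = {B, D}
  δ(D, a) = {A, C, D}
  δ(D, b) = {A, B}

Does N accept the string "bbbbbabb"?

Start: {C}
read b: {B, D}
read b: {A, B}
read b: {A, B}
read b: {A, B}
read b: {A, B}
read a: {A, B, C, D}
read b: {A, B, D}
read b: {A, B}
Reachable ∩ accepting = {A} — nonempty.

accepted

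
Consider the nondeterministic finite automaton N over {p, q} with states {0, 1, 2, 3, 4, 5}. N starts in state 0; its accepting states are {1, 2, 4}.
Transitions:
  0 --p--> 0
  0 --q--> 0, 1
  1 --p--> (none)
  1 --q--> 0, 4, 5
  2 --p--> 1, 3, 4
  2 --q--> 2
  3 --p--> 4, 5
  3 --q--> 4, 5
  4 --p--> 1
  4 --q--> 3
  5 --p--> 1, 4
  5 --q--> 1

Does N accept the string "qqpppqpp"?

rejected

Start: {0}
read q: {0, 1}
read q: {0, 1, 4, 5}
read p: {0, 1, 4}
read p: {0, 1}
read p: {0}
read q: {0, 1}
read p: {0}
read p: {0}
Reachable ∩ accepting = {} — empty.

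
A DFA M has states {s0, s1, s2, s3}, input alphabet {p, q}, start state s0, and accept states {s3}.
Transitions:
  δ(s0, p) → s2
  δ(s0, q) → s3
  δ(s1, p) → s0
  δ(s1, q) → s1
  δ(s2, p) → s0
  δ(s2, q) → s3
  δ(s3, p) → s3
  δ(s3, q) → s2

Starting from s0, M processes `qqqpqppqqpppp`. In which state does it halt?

s2

s0 --q--> s3
s3 --q--> s2
s2 --q--> s3
s3 --p--> s3
s3 --q--> s2
s2 --p--> s0
s0 --p--> s2
s2 --q--> s3
s3 --q--> s2
s2 --p--> s0
s0 --p--> s2
s2 --p--> s0
s0 --p--> s2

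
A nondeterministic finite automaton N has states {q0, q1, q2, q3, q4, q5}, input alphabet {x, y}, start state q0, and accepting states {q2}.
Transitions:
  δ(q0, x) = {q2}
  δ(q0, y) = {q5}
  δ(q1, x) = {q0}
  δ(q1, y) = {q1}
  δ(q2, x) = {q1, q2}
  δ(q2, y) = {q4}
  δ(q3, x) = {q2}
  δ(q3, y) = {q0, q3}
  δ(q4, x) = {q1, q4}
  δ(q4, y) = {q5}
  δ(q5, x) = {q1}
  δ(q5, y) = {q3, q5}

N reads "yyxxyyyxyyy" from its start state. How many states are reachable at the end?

Start: {q0}
read y: {q5}
read y: {q3, q5}
read x: {q1, q2}
read x: {q0, q1, q2}
read y: {q1, q4, q5}
read y: {q1, q3, q5}
read y: {q0, q1, q3, q5}
read x: {q0, q1, q2}
read y: {q1, q4, q5}
read y: {q1, q3, q5}
read y: {q0, q1, q3, q5}
Final reachable set {q0, q1, q3, q5} has 4 states.

4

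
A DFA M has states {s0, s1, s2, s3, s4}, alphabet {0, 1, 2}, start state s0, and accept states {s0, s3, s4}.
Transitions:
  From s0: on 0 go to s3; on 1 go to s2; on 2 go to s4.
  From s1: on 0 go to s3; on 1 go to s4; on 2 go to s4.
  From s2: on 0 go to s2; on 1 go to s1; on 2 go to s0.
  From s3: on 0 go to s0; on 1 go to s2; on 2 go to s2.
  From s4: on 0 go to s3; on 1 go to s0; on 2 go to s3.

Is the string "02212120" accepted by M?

s0 --0--> s3
s3 --2--> s2
s2 --2--> s0
s0 --1--> s2
s2 --2--> s0
s0 --1--> s2
s2 --2--> s0
s0 --0--> s3
End in state s3, which is an accepting state.

accepted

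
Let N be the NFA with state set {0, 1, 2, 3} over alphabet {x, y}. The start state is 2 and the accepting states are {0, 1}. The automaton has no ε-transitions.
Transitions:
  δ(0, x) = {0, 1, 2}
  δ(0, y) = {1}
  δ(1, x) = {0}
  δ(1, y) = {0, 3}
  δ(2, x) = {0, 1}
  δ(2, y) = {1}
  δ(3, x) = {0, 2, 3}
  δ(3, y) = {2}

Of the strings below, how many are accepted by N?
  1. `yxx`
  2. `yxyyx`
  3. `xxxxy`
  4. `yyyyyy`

4

`yxx`: accepted
`yxyyx`: accepted
`xxxxy`: accepted
`yyyyyy`: accepted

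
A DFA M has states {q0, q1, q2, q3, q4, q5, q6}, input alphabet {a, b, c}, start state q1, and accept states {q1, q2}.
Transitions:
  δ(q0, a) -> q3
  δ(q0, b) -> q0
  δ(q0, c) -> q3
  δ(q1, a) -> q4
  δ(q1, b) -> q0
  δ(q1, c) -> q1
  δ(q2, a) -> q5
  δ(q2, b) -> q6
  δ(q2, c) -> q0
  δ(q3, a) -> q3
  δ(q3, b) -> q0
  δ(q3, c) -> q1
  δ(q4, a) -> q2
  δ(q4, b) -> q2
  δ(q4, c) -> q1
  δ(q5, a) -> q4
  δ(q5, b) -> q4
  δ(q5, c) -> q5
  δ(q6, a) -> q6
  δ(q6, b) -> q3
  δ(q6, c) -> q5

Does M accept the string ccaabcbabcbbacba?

q1 --c--> q1
q1 --c--> q1
q1 --a--> q4
q4 --a--> q2
q2 --b--> q6
q6 --c--> q5
q5 --b--> q4
q4 --a--> q2
q2 --b--> q6
q6 --c--> q5
q5 --b--> q4
q4 --b--> q2
q2 --a--> q5
q5 --c--> q5
q5 --b--> q4
q4 --a--> q2
End in state q2, which is an accepting state.

accepted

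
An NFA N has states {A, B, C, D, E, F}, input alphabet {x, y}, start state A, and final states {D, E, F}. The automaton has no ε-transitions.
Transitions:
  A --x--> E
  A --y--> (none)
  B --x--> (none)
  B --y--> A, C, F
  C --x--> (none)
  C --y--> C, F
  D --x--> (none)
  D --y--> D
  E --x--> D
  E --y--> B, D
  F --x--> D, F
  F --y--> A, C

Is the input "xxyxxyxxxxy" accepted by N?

Start: {A}
read x: {E}
read x: {D}
read y: {D}
read x: {}
The reachable set is empty and stays empty for the remaining 7 symbols.
Reachable ∩ accepting = {} — empty.

rejected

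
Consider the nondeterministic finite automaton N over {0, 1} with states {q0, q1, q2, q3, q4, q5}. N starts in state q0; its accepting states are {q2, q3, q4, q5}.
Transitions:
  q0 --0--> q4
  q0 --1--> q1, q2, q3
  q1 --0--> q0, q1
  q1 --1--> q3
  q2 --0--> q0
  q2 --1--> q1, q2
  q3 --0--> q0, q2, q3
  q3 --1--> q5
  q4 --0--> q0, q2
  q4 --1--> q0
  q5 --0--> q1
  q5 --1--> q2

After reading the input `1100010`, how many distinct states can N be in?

5

Start: {q0}
read 1: {q1, q2, q3}
read 1: {q1, q2, q3, q5}
read 0: {q0, q1, q2, q3}
read 0: {q0, q1, q2, q3, q4}
read 0: {q0, q1, q2, q3, q4}
read 1: {q0, q1, q2, q3, q5}
read 0: {q0, q1, q2, q3, q4}
Final reachable set {q0, q1, q2, q3, q4} has 5 states.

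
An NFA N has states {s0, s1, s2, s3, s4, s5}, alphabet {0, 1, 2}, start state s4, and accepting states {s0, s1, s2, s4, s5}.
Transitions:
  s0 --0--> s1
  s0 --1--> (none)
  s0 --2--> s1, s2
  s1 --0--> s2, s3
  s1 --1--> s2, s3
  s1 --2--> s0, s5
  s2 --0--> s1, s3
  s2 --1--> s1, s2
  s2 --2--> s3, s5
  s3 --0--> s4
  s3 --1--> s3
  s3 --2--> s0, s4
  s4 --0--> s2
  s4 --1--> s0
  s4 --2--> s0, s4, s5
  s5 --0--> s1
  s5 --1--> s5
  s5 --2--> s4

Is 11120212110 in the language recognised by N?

rejected

Start: {s4}
read 1: {s0}
read 1: {}
The reachable set is empty and stays empty for the remaining 9 symbols.
Reachable ∩ accepting = {} — empty.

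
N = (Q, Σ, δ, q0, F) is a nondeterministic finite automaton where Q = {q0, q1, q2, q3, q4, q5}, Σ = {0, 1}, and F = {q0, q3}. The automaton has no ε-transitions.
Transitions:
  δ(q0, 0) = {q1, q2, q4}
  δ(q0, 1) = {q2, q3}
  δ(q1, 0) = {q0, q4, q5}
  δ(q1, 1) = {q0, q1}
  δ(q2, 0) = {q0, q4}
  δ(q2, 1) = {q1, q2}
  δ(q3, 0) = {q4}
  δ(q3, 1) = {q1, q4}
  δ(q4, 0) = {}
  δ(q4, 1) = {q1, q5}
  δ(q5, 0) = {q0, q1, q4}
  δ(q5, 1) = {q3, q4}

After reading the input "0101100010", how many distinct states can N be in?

5

Start: {q0}
read 0: {q1, q2, q4}
read 1: {q0, q1, q2, q5}
read 0: {q0, q1, q2, q4, q5}
read 1: {q0, q1, q2, q3, q4, q5}
read 1: {q0, q1, q2, q3, q4, q5}
read 0: {q0, q1, q2, q4, q5}
read 0: {q0, q1, q2, q4, q5}
read 0: {q0, q1, q2, q4, q5}
read 1: {q0, q1, q2, q3, q4, q5}
read 0: {q0, q1, q2, q4, q5}
Final reachable set {q0, q1, q2, q4, q5} has 5 states.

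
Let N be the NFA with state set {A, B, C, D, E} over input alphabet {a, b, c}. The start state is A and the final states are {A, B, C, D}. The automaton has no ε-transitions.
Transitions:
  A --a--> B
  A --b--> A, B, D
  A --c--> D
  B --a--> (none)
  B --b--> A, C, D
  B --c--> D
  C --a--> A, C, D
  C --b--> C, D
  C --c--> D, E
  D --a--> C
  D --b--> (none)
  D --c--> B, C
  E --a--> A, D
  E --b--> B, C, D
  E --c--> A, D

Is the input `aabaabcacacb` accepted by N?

rejected

Start: {A}
read a: {B}
read a: {}
The reachable set is empty and stays empty for the remaining 10 symbols.
Reachable ∩ accepting = {} — empty.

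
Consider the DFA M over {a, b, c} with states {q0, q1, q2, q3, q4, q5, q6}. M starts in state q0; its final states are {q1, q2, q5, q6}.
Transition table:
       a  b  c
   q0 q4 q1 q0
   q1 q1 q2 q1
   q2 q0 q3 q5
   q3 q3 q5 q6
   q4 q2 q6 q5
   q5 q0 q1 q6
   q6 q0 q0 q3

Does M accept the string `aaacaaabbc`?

accepted

q0 --a--> q4
q4 --a--> q2
q2 --a--> q0
q0 --c--> q0
q0 --a--> q4
q4 --a--> q2
q2 --a--> q0
q0 --b--> q1
q1 --b--> q2
q2 --c--> q5
End in state q5, which is an accepting state.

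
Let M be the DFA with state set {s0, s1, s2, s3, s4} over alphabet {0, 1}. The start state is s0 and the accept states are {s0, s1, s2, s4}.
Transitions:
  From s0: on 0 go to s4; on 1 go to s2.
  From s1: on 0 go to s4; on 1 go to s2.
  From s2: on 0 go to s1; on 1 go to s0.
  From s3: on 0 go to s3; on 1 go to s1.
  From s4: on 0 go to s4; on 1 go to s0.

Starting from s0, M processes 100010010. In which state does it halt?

s4

s0 --1--> s2
s2 --0--> s1
s1 --0--> s4
s4 --0--> s4
s4 --1--> s0
s0 --0--> s4
s4 --0--> s4
s4 --1--> s0
s0 --0--> s4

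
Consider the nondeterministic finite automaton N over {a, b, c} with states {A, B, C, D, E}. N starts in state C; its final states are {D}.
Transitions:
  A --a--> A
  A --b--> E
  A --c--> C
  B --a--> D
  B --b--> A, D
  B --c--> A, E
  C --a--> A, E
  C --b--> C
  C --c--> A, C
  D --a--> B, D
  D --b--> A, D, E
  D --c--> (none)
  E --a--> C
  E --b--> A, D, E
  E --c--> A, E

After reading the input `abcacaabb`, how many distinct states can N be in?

4

Start: {C}
read a: {A, E}
read b: {A, D, E}
read c: {A, C, E}
read a: {A, C, E}
read c: {A, C, E}
read a: {A, C, E}
read a: {A, C, E}
read b: {A, C, D, E}
read b: {A, C, D, E}
Final reachable set {A, C, D, E} has 4 states.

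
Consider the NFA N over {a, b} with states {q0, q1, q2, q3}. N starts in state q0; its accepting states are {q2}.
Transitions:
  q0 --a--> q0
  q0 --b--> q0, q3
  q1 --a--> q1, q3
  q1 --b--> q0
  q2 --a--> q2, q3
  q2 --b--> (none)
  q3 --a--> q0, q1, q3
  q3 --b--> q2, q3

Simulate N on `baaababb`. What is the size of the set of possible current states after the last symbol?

Start: {q0}
read b: {q0, q3}
read a: {q0, q1, q3}
read a: {q0, q1, q3}
read a: {q0, q1, q3}
read b: {q0, q2, q3}
read a: {q0, q1, q2, q3}
read b: {q0, q2, q3}
read b: {q0, q2, q3}
Final reachable set {q0, q2, q3} has 3 states.

3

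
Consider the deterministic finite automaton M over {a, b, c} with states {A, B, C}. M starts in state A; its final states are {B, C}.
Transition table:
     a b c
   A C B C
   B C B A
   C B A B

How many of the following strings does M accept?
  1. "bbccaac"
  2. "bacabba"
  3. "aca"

"bbccaac": accepted
"bacabba": accepted
"aca": accepted

3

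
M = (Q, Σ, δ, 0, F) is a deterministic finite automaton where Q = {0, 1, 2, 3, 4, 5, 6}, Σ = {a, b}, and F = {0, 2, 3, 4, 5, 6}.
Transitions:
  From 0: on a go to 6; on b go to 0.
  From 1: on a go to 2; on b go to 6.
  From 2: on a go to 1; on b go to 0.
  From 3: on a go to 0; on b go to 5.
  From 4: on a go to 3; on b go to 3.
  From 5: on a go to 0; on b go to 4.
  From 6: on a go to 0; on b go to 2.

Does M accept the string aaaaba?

accepted

0 --a--> 6
6 --a--> 0
0 --a--> 6
6 --a--> 0
0 --b--> 0
0 --a--> 6
End in state 6, which is an accepting state.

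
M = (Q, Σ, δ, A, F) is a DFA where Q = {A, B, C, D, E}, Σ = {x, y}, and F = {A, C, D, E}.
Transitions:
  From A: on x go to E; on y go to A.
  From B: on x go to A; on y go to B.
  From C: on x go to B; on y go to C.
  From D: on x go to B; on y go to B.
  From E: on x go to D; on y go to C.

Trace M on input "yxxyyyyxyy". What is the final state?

A --y--> A
A --x--> E
E --x--> D
D --y--> B
B --y--> B
B --y--> B
B --y--> B
B --x--> A
A --y--> A
A --y--> A

A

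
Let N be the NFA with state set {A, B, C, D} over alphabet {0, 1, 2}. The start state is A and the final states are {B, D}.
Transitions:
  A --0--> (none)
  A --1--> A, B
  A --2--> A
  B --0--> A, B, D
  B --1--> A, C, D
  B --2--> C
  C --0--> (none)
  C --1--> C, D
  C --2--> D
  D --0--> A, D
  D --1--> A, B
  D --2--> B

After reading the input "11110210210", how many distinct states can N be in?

Start: {A}
read 1: {A, B}
read 1: {A, B, C, D}
read 1: {A, B, C, D}
read 1: {A, B, C, D}
read 0: {A, B, D}
read 2: {A, B, C}
read 1: {A, B, C, D}
read 0: {A, B, D}
read 2: {A, B, C}
read 1: {A, B, C, D}
read 0: {A, B, D}
Final reachable set {A, B, D} has 3 states.

3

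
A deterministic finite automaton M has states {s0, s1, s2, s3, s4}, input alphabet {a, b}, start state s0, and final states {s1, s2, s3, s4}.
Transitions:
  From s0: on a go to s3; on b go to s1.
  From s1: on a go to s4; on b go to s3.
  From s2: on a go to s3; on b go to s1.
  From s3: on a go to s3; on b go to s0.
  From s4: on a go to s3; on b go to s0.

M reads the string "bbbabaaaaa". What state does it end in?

s0 --b--> s1
s1 --b--> s3
s3 --b--> s0
s0 --a--> s3
s3 --b--> s0
s0 --a--> s3
s3 --a--> s3
s3 --a--> s3
s3 --a--> s3
s3 --a--> s3

s3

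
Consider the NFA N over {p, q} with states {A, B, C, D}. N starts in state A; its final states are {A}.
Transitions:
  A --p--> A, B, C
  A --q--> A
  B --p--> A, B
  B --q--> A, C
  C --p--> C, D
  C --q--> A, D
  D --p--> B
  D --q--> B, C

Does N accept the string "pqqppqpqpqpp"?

accepted

Start: {A}
read p: {A, B, C}
read q: {A, C, D}
read q: {A, B, C, D}
read p: {A, B, C, D}
read p: {A, B, C, D}
read q: {A, B, C, D}
read p: {A, B, C, D}
read q: {A, B, C, D}
read p: {A, B, C, D}
read q: {A, B, C, D}
read p: {A, B, C, D}
read p: {A, B, C, D}
Reachable ∩ accepting = {A} — nonempty.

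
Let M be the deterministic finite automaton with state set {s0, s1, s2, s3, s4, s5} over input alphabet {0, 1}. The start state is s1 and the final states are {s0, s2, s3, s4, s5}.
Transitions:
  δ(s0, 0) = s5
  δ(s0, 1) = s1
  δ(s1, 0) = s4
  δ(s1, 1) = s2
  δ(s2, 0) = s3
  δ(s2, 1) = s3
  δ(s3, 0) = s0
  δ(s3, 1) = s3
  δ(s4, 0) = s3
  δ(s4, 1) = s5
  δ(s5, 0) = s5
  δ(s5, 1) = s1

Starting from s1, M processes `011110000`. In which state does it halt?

s1 --0--> s4
s4 --1--> s5
s5 --1--> s1
s1 --1--> s2
s2 --1--> s3
s3 --0--> s0
s0 --0--> s5
s5 --0--> s5
s5 --0--> s5

s5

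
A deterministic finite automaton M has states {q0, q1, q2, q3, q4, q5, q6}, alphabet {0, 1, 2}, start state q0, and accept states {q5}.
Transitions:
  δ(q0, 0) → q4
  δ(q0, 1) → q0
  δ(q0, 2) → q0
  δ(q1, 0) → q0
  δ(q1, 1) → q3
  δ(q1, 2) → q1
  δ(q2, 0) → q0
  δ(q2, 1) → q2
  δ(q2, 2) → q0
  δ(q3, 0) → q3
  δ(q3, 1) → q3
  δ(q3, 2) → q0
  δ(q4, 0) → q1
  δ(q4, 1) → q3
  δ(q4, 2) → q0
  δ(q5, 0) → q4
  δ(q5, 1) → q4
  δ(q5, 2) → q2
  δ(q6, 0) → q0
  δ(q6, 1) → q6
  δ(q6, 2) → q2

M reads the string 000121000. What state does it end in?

q0

q0 --0--> q4
q4 --0--> q1
q1 --0--> q0
q0 --1--> q0
q0 --2--> q0
q0 --1--> q0
q0 --0--> q4
q4 --0--> q1
q1 --0--> q0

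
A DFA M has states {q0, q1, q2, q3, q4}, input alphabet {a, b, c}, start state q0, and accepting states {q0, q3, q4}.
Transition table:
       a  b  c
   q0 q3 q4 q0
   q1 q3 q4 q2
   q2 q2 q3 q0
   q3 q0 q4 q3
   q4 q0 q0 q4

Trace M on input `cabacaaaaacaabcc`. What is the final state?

q4

q0 --c--> q0
q0 --a--> q3
q3 --b--> q4
q4 --a--> q0
q0 --c--> q0
q0 --a--> q3
q3 --a--> q0
q0 --a--> q3
q3 --a--> q0
q0 --a--> q3
q3 --c--> q3
q3 --a--> q0
q0 --a--> q3
q3 --b--> q4
q4 --c--> q4
q4 --c--> q4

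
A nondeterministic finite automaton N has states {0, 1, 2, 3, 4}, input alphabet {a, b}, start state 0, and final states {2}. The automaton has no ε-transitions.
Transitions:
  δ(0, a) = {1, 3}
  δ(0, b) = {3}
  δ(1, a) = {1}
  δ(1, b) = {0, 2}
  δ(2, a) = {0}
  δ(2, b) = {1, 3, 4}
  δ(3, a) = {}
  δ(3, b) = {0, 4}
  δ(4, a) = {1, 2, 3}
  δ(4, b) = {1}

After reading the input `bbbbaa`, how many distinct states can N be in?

3

Start: {0}
read b: {3}
read b: {0, 4}
read b: {1, 3}
read b: {0, 2, 4}
read a: {0, 1, 2, 3}
read a: {0, 1, 3}
Final reachable set {0, 1, 3} has 3 states.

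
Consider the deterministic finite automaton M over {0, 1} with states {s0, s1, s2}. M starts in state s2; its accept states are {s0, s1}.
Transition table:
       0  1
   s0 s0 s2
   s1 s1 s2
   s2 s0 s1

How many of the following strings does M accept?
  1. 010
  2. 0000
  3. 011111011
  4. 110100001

3

010: accepted
0000: accepted
011111011: accepted
110100001: rejected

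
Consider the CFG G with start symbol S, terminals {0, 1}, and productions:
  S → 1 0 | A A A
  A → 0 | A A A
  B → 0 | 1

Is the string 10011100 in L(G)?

no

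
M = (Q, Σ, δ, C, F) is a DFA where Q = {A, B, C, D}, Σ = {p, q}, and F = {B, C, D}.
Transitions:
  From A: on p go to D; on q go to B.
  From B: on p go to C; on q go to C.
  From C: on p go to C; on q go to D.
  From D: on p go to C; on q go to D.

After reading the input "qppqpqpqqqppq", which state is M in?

D

C --q--> D
D --p--> C
C --p--> C
C --q--> D
D --p--> C
C --q--> D
D --p--> C
C --q--> D
D --q--> D
D --q--> D
D --p--> C
C --p--> C
C --q--> D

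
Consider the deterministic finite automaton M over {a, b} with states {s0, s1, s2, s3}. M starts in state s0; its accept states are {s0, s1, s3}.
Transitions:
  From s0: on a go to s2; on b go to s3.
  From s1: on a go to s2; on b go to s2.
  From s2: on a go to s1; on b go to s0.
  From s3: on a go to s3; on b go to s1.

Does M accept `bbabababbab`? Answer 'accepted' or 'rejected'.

accepted

s0 --b--> s3
s3 --b--> s1
s1 --a--> s2
s2 --b--> s0
s0 --a--> s2
s2 --b--> s0
s0 --a--> s2
s2 --b--> s0
s0 --b--> s3
s3 --a--> s3
s3 --b--> s1
End in state s1, which is an accepting state.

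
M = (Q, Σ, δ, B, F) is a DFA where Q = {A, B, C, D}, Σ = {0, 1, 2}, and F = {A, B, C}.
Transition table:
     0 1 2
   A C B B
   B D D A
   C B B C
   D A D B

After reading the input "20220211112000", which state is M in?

B --2--> A
A --0--> C
C --2--> C
C --2--> C
C --0--> B
B --2--> A
A --1--> B
B --1--> D
D --1--> D
D --1--> D
D --2--> B
B --0--> D
D --0--> A
A --0--> C

C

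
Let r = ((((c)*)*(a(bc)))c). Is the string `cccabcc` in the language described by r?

Split as cccabc·c: (((c)*)*(a(bc))) matches cccabc and c matches c.

yes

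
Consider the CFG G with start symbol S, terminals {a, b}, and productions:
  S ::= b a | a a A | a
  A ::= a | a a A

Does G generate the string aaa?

S ⇒ aaA ⇒ aaa

yes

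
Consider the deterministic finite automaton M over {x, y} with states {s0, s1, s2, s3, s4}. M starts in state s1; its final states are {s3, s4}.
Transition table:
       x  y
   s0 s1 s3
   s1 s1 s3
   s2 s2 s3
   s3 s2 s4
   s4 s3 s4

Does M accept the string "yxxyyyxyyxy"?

s1 --y--> s3
s3 --x--> s2
s2 --x--> s2
s2 --y--> s3
s3 --y--> s4
s4 --y--> s4
s4 --x--> s3
s3 --y--> s4
s4 --y--> s4
s4 --x--> s3
s3 --y--> s4
End in state s4, which is an accepting state.

accepted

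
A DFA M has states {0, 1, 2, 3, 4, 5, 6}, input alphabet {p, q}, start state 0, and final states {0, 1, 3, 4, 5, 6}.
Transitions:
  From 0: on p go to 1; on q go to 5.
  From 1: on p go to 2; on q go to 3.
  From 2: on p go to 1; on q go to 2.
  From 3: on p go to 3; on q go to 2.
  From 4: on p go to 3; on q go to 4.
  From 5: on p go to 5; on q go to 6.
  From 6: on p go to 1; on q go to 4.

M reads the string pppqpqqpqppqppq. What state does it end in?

2

0 --p--> 1
1 --p--> 2
2 --p--> 1
1 --q--> 3
3 --p--> 3
3 --q--> 2
2 --q--> 2
2 --p--> 1
1 --q--> 3
3 --p--> 3
3 --p--> 3
3 --q--> 2
2 --p--> 1
1 --p--> 2
2 --q--> 2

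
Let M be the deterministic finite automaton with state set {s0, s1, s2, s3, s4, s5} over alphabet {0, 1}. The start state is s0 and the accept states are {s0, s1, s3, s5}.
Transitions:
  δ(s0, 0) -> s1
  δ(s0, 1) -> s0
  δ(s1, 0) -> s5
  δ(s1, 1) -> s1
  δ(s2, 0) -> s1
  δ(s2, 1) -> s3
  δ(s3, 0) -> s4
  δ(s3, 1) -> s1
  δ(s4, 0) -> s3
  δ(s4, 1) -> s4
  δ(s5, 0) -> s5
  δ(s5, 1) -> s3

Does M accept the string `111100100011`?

s0 --1--> s0
s0 --1--> s0
s0 --1--> s0
s0 --1--> s0
s0 --0--> s1
s1 --0--> s5
s5 --1--> s3
s3 --0--> s4
s4 --0--> s3
s3 --0--> s4
s4 --1--> s4
s4 --1--> s4
End in state s4, which is not an accepting state.

rejected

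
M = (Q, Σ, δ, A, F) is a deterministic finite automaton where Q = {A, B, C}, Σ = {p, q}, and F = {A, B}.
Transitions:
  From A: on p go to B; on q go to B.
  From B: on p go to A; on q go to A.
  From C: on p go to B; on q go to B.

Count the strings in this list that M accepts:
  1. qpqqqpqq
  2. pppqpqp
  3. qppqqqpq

3

qpqqqpqq: accepted
pppqpqp: accepted
qppqqqpq: accepted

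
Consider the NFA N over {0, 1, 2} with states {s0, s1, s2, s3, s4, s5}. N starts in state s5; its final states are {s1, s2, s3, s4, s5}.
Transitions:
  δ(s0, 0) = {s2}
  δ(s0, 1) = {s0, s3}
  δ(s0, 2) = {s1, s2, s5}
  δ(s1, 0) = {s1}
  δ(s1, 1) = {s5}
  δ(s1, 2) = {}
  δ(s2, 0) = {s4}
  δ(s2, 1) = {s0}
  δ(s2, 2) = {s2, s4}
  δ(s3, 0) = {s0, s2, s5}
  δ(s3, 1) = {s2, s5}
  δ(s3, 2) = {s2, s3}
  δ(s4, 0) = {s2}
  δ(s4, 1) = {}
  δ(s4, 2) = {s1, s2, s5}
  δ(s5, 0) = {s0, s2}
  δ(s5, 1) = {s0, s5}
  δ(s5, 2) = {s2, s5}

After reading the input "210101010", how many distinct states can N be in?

3

Start: {s5}
read 2: {s2, s5}
read 1: {s0, s5}
read 0: {s0, s2}
read 1: {s0, s3}
read 0: {s0, s2, s5}
read 1: {s0, s3, s5}
read 0: {s0, s2, s5}
read 1: {s0, s3, s5}
read 0: {s0, s2, s5}
Final reachable set {s0, s2, s5} has 3 states.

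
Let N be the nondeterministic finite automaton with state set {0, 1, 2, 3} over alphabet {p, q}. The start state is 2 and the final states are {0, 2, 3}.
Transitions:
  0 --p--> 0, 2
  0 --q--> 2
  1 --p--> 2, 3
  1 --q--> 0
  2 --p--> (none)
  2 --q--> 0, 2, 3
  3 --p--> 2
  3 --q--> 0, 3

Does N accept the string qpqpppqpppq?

Start: {2}
read q: {0, 2, 3}
read p: {0, 2}
read q: {0, 2, 3}
read p: {0, 2}
read p: {0, 2}
read p: {0, 2}
read q: {0, 2, 3}
read p: {0, 2}
read p: {0, 2}
read p: {0, 2}
read q: {0, 2, 3}
Reachable ∩ accepting = {0, 2, 3} — nonempty.

accepted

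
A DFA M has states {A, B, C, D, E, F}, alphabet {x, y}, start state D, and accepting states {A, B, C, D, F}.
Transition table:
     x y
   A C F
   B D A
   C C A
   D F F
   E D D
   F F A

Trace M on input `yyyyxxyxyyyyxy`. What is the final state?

A

D --y--> F
F --y--> A
A --y--> F
F --y--> A
A --x--> C
C --x--> C
C --y--> A
A --x--> C
C --y--> A
A --y--> F
F --y--> A
A --y--> F
F --x--> F
F --y--> A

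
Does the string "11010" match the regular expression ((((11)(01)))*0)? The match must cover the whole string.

Split as 1101·0: (((11)(01)))* matches 1101 and 0 matches 0.

yes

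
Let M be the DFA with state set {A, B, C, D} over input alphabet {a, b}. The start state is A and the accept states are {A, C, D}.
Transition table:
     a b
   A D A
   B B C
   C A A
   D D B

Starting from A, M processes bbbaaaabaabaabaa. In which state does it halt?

B

A --b--> A
A --b--> A
A --b--> A
A --a--> D
D --a--> D
D --a--> D
D --a--> D
D --b--> B
B --a--> B
B --a--> B
B --b--> C
C --a--> A
A --a--> D
D --b--> B
B --a--> B
B --a--> B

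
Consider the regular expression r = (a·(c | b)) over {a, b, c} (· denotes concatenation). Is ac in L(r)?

Split as a·c: a matches a and (c|b) matches c.

yes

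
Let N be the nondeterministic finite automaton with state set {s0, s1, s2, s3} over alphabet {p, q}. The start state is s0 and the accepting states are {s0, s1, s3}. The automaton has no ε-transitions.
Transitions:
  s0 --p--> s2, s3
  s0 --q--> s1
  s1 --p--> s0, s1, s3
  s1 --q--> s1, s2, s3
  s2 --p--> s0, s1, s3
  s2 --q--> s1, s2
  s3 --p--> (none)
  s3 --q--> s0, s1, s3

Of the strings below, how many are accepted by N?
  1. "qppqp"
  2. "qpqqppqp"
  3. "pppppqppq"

3

"qppqp": accepted
"qpqqppqp": accepted
"pppppqppq": accepted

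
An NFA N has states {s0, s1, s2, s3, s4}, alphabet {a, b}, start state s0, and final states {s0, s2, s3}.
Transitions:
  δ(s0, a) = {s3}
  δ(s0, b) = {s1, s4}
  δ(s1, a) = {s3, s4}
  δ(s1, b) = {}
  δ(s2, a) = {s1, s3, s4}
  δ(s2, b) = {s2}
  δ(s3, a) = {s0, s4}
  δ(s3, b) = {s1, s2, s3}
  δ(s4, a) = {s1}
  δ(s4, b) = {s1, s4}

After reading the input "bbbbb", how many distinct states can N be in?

Start: {s0}
read b: {s1, s4}
read b: {s1, s4}
read b: {s1, s4}
read b: {s1, s4}
read b: {s1, s4}
Final reachable set {s1, s4} has 2 states.

2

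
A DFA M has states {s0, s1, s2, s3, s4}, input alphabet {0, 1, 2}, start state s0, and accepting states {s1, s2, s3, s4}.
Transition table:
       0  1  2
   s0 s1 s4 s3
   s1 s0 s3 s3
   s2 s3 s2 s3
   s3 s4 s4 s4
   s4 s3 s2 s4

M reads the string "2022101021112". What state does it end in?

s3

s0 --2--> s3
s3 --0--> s4
s4 --2--> s4
s4 --2--> s4
s4 --1--> s2
s2 --0--> s3
s3 --1--> s4
s4 --0--> s3
s3 --2--> s4
s4 --1--> s2
s2 --1--> s2
s2 --1--> s2
s2 --2--> s3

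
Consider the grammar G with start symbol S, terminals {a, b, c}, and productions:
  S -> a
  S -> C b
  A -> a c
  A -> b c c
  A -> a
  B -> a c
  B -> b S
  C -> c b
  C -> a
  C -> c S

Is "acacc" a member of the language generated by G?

no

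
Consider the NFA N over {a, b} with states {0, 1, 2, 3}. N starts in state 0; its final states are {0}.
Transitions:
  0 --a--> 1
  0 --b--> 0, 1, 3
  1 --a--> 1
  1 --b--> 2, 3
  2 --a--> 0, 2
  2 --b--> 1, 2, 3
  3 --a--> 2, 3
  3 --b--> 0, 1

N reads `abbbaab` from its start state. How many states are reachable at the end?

4

Start: {0}
read a: {1}
read b: {2, 3}
read b: {0, 1, 2, 3}
read b: {0, 1, 2, 3}
read a: {0, 1, 2, 3}
read a: {0, 1, 2, 3}
read b: {0, 1, 2, 3}
Final reachable set {0, 1, 2, 3} has 4 states.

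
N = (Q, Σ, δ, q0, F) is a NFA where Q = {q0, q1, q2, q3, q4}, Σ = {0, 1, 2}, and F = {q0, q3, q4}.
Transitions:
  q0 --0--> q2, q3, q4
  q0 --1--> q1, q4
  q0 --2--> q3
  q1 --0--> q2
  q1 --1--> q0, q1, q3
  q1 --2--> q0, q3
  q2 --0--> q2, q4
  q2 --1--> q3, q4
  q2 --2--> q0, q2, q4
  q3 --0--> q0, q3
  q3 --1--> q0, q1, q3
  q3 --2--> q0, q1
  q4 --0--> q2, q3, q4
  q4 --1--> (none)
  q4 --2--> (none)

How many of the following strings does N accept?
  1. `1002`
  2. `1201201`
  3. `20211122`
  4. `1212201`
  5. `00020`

5

`1002`: accepted
`1201201`: accepted
`20211122`: accepted
`1212201`: accepted
`00020`: accepted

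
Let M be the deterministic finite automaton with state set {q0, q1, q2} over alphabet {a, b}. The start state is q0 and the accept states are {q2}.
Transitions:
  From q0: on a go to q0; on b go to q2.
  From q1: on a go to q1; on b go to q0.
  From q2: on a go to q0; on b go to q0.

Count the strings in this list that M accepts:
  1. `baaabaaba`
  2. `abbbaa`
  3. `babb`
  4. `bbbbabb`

0

`baaabaaba`: rejected
`abbbaa`: rejected
`babb`: rejected
`bbbbabb`: rejected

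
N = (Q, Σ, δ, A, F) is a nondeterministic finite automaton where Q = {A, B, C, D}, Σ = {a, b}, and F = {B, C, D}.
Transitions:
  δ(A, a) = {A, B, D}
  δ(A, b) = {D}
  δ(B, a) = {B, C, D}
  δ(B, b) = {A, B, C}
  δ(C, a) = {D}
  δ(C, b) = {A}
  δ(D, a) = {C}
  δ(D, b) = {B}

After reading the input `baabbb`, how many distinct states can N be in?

4

Start: {A}
read b: {D}
read a: {C}
read a: {D}
read b: {B}
read b: {A, B, C}
read b: {A, B, C, D}
Final reachable set {A, B, C, D} has 4 states.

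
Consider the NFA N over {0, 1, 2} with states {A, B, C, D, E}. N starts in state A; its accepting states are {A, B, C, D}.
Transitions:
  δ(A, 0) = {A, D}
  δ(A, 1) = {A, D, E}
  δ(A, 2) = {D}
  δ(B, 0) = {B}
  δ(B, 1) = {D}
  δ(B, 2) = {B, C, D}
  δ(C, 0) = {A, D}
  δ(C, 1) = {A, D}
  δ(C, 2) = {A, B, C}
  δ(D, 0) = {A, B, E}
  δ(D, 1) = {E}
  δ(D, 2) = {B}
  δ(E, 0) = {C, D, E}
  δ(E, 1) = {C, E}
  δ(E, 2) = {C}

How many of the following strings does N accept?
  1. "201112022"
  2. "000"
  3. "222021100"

3

"201112022": accepted
"000": accepted
"222021100": accepted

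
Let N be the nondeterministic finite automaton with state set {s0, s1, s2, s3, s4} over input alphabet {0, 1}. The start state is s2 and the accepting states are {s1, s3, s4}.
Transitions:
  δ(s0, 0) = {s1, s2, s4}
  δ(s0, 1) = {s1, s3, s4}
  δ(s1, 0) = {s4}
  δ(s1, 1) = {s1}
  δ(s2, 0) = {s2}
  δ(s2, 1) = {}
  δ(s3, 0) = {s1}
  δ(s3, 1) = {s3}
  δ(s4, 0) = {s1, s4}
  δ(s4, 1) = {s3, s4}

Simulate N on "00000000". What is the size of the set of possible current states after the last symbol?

1

Start: {s2}
read 0: {s2}
read 0: {s2}
read 0: {s2}
read 0: {s2}
read 0: {s2}
read 0: {s2}
read 0: {s2}
read 0: {s2}
Final reachable set {s2} has 1 state.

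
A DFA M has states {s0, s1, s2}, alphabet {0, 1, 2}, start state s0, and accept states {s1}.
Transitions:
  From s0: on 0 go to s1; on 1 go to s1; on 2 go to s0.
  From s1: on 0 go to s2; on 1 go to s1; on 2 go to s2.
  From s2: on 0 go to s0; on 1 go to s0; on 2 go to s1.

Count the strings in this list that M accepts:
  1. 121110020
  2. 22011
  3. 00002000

2

121110020: accepted
22011: accepted
00002000: rejected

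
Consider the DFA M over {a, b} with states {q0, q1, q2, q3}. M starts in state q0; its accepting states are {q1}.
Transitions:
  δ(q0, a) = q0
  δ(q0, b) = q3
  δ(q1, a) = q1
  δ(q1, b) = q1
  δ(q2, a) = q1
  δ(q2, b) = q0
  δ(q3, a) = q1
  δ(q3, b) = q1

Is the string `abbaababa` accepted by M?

accepted

q0 --a--> q0
q0 --b--> q3
q3 --b--> q1
q1 --a--> q1
q1 --a--> q1
q1 --b--> q1
q1 --a--> q1
q1 --b--> q1
q1 --a--> q1
End in state q1, which is an accepting state.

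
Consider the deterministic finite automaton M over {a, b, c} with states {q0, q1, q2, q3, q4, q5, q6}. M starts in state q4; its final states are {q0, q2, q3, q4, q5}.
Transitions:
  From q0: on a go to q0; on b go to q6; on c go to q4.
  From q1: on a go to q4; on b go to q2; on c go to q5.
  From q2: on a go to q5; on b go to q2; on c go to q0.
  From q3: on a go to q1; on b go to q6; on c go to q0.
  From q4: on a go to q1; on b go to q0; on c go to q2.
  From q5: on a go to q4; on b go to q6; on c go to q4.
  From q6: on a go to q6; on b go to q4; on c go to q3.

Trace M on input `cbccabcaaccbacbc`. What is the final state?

q4 --c--> q2
q2 --b--> q2
q2 --c--> q0
q0 --c--> q4
q4 --a--> q1
q1 --b--> q2
q2 --c--> q0
q0 --a--> q0
q0 --a--> q0
q0 --c--> q4
q4 --c--> q2
q2 --b--> q2
q2 --a--> q5
q5 --c--> q4
q4 --b--> q0
q0 --c--> q4

q4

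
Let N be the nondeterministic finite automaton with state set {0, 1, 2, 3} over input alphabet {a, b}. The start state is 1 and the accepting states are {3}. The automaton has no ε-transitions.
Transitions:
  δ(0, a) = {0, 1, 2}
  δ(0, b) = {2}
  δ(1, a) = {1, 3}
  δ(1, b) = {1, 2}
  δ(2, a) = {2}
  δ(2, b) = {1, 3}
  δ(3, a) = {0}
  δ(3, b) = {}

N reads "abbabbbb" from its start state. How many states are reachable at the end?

Start: {1}
read a: {1, 3}
read b: {1, 2}
read b: {1, 2, 3}
read a: {0, 1, 2, 3}
read b: {1, 2, 3}
read b: {1, 2, 3}
read b: {1, 2, 3}
read b: {1, 2, 3}
Final reachable set {1, 2, 3} has 3 states.

3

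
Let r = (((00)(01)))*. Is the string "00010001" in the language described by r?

yes

Split into 2 pieces 0001 · 0001; each matches ((00)(01)).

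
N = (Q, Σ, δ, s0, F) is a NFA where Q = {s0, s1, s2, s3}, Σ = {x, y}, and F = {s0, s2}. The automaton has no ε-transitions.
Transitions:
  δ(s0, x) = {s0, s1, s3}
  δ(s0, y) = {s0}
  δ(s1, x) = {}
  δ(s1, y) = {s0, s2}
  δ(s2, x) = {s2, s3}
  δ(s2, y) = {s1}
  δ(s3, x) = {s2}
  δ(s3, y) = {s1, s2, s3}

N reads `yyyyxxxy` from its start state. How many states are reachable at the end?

4

Start: {s0}
read y: {s0}
read y: {s0}
read y: {s0}
read y: {s0}
read x: {s0, s1, s3}
read x: {s0, s1, s2, s3}
read x: {s0, s1, s2, s3}
read y: {s0, s1, s2, s3}
Final reachable set {s0, s1, s2, s3} has 4 states.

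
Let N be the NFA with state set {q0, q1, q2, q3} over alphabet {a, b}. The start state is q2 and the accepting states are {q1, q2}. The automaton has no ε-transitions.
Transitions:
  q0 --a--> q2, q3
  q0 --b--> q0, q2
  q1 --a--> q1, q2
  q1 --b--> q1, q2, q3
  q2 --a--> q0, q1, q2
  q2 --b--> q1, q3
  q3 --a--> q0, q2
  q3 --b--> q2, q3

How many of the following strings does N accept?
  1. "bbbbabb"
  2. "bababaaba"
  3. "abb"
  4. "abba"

"bbbbabb": accepted
"bababaaba": accepted
"abb": accepted
"abba": accepted

4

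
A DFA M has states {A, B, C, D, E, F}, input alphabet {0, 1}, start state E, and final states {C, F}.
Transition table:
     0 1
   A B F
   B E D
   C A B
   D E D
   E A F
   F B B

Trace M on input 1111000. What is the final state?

E --1--> F
F --1--> B
B --1--> D
D --1--> D
D --0--> E
E --0--> A
A --0--> B

B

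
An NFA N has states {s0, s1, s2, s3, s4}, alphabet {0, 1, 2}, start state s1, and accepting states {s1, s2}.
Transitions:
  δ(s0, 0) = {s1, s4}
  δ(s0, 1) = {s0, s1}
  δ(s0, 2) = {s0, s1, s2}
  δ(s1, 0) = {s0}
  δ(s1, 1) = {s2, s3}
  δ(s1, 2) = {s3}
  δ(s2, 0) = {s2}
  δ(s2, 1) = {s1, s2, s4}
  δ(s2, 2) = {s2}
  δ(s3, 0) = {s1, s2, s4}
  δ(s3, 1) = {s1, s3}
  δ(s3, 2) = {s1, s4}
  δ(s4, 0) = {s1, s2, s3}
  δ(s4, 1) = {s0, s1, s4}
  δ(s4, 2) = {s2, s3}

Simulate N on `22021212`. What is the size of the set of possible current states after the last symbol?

5

Start: {s1}
read 2: {s3}
read 2: {s1, s4}
read 0: {s0, s1, s2, s3}
read 2: {s0, s1, s2, s3, s4}
read 1: {s0, s1, s2, s3, s4}
read 2: {s0, s1, s2, s3, s4}
read 1: {s0, s1, s2, s3, s4}
read 2: {s0, s1, s2, s3, s4}
Final reachable set {s0, s1, s2, s3, s4} has 5 states.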